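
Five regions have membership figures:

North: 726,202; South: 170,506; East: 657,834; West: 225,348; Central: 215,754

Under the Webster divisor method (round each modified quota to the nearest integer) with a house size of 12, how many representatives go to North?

Standard divisor 1995644/12 ≈ 166303.667; standard quotas: North 4.367, South 1.025, East 3.956, West 1.355, Central 1.297.
Rounding to the nearest integer gives 4, 1, 4, 1, 1 = 11 seats, so the divisor must be adjusted.
With modified divisor 155800: modified quotas North 4.661, South 1.094, East 4.222, West 1.446, Central 1.385.
Rounding to the nearest integer: North 5, South 1, East 4, West 1, Central 1 (total 12).
North receives 5.

5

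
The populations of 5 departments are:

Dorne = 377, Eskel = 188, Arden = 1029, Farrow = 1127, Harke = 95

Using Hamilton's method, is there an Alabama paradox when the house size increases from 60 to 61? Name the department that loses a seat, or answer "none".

At 60 seats: Dorne 8, Eskel 4, Arden 22, Farrow 24, Harke 2.
At 61 seats: Dorne 8, Eskel 4, Arden 22, Farrow 25, Harke 2.
No department's allocation decreased.

none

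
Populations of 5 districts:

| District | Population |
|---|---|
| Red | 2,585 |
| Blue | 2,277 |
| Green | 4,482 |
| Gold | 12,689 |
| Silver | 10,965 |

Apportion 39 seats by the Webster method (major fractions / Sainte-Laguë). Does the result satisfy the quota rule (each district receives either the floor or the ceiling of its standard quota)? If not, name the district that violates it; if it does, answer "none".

Standard quotas: Red 3.055, Blue 2.691, Green 5.297, Gold 14.997, Silver 12.959.
Webster allocation: Red 3, Blue 3, Green 5, Gold 15, Silver 13.
Every allocation lies between the lower and upper quota.

none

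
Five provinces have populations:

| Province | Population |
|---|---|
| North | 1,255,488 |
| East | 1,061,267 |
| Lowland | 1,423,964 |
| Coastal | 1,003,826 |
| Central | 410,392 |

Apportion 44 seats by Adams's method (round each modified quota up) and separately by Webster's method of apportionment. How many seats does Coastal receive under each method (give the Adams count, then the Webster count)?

8 and 9

Adams: North 11, East 9, Lowland 12, Coastal 8, Central 4.
Webster: North 11, East 9, Lowland 12, Coastal 9, Central 3.
Coastal gets 8 under Adams and 9 under Webster.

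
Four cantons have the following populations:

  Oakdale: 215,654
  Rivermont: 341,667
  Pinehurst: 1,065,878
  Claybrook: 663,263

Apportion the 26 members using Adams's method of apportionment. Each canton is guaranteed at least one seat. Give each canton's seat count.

Standard divisor 2286462/26 ≈ 87940.846; standard quotas: Oakdale 2.452, Rivermont 3.885, Pinehurst 12.120, Claybrook 7.542.
Rounding up gives 3, 4, 13, 8 = 28 seats, so the divisor must be adjusted.
With modified divisor 95800: modified quotas Oakdale 2.251, Rivermont 3.566, Pinehurst 11.126, Claybrook 6.923.
Rounding up: Oakdale 3, Rivermont 4, Pinehurst 12, Claybrook 7 (total 26).

Oakdale 3, Rivermont 4, Pinehurst 12, Claybrook 7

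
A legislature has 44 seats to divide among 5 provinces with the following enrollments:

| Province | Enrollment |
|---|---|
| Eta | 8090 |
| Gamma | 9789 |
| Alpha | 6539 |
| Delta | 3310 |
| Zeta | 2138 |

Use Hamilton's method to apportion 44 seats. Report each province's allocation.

Standard divisor: 29866 ÷ 44 ≈ 678.773.
Standard quotas: Eta 11.9186, Gamma 14.4216, Alpha 9.6336, Delta 4.8764, Zeta 3.1498.
Lower quotas: Eta 11, Gamma 14, Alpha 9, Delta 4, Zeta 3 (sum 41, leaving 3 seats).
Remainders in descending order: Eta 0.9186, Delta 0.8764, Alpha 0.6336, Gamma 0.4216, Zeta 0.1498.
The surplus seats go to Eta, Delta, Alpha.

Eta: 12; Gamma: 14; Alpha: 10; Delta: 5; Zeta: 3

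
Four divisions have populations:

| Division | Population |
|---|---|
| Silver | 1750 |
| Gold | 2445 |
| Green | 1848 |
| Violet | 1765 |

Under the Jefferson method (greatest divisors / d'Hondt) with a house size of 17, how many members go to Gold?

5

Standard divisor 7808/17 ≈ 459.294; standard quotas: Silver 3.810, Gold 5.323, Green 4.024, Violet 3.843.
Rounding down gives 3, 5, 4, 3 = 15 seats, so the divisor must be adjusted.
With modified divisor 420: modified quotas Silver 4.167, Gold 5.821, Green 4.400, Violet 4.202.
Rounding down: Silver 4, Gold 5, Green 4, Violet 4 (total 17).
Gold receives 5.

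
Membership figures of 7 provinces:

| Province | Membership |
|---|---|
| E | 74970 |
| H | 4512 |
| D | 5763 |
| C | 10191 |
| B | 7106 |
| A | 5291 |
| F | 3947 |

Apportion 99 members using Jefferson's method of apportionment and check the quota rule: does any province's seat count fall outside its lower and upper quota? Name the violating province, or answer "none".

E

Standard quotas: E 66.399, H 3.996, D 5.104, C 9.026, B 6.294, A 4.686, F 3.496.
Jefferson allocation: E 68, H 4, D 5, C 9, B 6, A 4, F 3.
E has quota 66.399 (lower 66, upper 67) but receives 68 — outside the quota interval.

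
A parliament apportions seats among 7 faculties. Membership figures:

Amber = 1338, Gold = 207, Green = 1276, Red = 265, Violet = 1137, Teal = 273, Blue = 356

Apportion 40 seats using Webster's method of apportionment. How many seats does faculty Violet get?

Standard divisor 4852/40 ≈ 121.3; standard quotas: Amber 11.031, Gold 1.707, Green 10.519, Red 2.185, Violet 9.373, Teal 2.251, Blue 2.935.
Rounding to the nearest integer gives Amber 11, Gold 2, Green 11, Red 2, Violet 9, Teal 2, Blue 3 — total 40, matching the house size, so no adjustment is needed.
Violet receives 9.

9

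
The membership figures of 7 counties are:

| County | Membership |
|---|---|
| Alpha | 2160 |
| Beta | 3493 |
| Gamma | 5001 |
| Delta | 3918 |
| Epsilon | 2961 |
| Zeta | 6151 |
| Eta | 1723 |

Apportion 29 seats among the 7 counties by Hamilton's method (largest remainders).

Alpha 2; Beta 4; Gamma 6; Delta 5; Epsilon 3; Zeta 7; Eta 2

The standard divisor is 25407/29 ≈ 876.103.
Standard quotas: Alpha 2.4655, Beta 3.9870, Gamma 5.7082, Delta 4.4721, Epsilon 3.3797, Zeta 7.0209, Eta 1.9667.
Lower quotas: Alpha 2, Beta 3, Gamma 5, Delta 4, Epsilon 3, Zeta 7, Eta 1 (sum 25, leaving 4 seats).
Remainders in descending order: Beta 0.9870, Eta 0.9667, Gamma 0.7082, Delta 0.4721, Alpha 0.4655, Epsilon 0.3797, Zeta 0.0209.
Largest remainders: Beta, Eta, Gamma, Delta receive the extra seats.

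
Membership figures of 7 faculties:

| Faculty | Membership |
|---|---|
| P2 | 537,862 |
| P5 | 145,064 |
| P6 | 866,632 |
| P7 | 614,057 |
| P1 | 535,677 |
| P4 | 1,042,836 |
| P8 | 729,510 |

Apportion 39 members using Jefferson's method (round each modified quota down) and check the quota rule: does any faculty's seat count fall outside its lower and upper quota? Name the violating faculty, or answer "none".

none

Standard quotas: P2 4.691, P5 1.265, P6 7.558, P7 5.356, P1 4.672, P4 9.095, P8 6.363.
Jefferson allocation: P2 5, P5 1, P6 8, P7 5, P1 5, P4 9, P8 6.
Every allocation lies between the lower and upper quota.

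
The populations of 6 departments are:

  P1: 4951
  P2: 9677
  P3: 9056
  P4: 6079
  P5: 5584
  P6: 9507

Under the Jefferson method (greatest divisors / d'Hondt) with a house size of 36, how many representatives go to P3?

7

Standard divisor 44854/36 ≈ 1245.944; standard quotas: P1 3.974, P2 7.767, P3 7.268, P4 4.879, P5 4.482, P6 7.630.
Rounding down gives 3, 7, 7, 4, 4, 7 = 32 seats, so the divisor must be adjusted.
With modified divisor 1160: modified quotas P1 4.268, P2 8.342, P3 7.807, P4 5.241, P5 4.814, P6 8.196.
Rounding down: P1 4, P2 8, P3 7, P4 5, P5 4, P6 8 (total 36).
P3 receives 7.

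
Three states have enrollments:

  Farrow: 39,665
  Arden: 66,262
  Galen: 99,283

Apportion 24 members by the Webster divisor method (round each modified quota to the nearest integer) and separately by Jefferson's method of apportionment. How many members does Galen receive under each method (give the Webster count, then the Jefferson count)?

Webster: Farrow 5, Arden 8, Galen 11.
Jefferson: Farrow 4, Arden 8, Galen 12.
Galen gets 11 under Webster and 12 under Jefferson.

11 and 12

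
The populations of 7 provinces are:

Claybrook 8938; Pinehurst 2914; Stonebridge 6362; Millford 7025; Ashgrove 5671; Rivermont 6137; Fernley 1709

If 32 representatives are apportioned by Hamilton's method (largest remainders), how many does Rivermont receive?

Total 38756; standard divisor 38756/32 ≈ 1211.125.
Standard quotas: Claybrook 7.3799, Pinehurst 2.4060, Stonebridge 5.2530, Millford 5.8004, Ashgrove 4.6824, Rivermont 5.0672, Fernley 1.4111.
Lower quotas: Claybrook 7, Pinehurst 2, Stonebridge 5, Millford 5, Ashgrove 4, Rivermont 5, Fernley 1 (sum 29, leaving 3 seats).
Remainders in descending order: Millford 0.8004, Ashgrove 0.6824, Fernley 0.4111, Pinehurst 0.4060, Claybrook 0.3799, Stonebridge 0.2530, Rivermont 0.0672.
Largest remainders: Millford, Ashgrove, Fernley receive the extra seats.
Rivermont receives 5.

5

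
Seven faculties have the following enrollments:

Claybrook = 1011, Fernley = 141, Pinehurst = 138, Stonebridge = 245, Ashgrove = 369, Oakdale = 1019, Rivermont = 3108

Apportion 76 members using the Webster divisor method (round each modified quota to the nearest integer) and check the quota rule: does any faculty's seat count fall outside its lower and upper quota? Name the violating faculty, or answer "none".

Rivermont

Standard quotas: Claybrook 12.740, Fernley 1.777, Pinehurst 1.739, Stonebridge 3.087, Ashgrove 4.650, Oakdale 12.841, Rivermont 39.166.
Webster allocation: Claybrook 13, Fernley 2, Pinehurst 2, Stonebridge 3, Ashgrove 5, Oakdale 13, Rivermont 38.
Rivermont has quota 39.166 (lower 39, upper 40) but receives 38 — outside the quota interval.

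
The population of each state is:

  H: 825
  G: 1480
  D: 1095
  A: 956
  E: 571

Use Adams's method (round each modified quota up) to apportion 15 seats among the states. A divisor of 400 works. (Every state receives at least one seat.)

H=3; G=4; D=3; A=3; E=2

With modified divisor 400: modified quotas H 2.062, G 3.700, D 2.737, A 2.390, E 1.427.
Rounding up: H 3, G 4, D 3, A 3, E 2 (total 15).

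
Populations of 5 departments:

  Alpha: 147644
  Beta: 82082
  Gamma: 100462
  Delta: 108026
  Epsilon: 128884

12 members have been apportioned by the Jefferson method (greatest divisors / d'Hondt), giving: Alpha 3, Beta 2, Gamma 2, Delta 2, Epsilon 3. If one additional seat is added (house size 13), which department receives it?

Alpha

Priority for the next seat is population ÷ (current seats + 1).
Priorities: Alpha 36911.000, Beta 27360.667, Gamma 33487.333, Delta 36008.667, Epsilon 32221.000.
Highest priority: Alpha.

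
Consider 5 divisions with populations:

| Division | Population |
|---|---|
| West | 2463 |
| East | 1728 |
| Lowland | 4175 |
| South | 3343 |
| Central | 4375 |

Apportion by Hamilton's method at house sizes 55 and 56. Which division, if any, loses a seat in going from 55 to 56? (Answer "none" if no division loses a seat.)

none

At 55 seats: West 8, East 6, Lowland 14, South 12, Central 15.
At 56 seats: West 9, East 6, Lowland 14, South 12, Central 15.
No division's allocation decreased.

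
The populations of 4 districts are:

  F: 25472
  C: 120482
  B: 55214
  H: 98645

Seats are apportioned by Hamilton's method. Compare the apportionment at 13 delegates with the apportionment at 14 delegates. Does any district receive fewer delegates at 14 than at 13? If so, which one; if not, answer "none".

At 13 seats: F 1, C 5, B 3, H 4.
At 14 seats: F 1, C 6, B 2, H 5.
B drops from 3 to 2.

B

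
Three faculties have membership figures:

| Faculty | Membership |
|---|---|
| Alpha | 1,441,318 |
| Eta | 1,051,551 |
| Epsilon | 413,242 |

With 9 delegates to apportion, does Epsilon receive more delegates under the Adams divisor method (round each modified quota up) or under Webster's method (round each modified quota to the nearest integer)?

Adams: Alpha 4, Eta 3, Epsilon 2.
Webster: Alpha 5, Eta 3, Epsilon 1.
Epsilon gets 2 under Adams and 1 under Webster.

Adams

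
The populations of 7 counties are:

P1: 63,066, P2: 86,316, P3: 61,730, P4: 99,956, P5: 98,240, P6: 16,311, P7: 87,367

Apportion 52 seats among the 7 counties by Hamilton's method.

P1=6; P2=9; P3=6; P4=10; P5=10; P6=2; P7=9

Total 512986; standard divisor 512986/52 ≈ 9865.115.
Standard quotas: P1 6.3928, P2 8.7496, P3 6.2574, P4 10.1323, P5 9.9583, P6 1.6534, P7 8.8562.
Lower quotas: P1 6, P2 8, P3 6, P4 10, P5 9, P6 1, P7 8 (sum 48, leaving 4 seats).
Remainders in descending order: P5 0.9583, P7 0.8562, P2 0.7496, P6 0.6534, P1 0.3928, P3 0.2574, P4 0.1323.
The surplus seats go to P5, P7, P2, P6.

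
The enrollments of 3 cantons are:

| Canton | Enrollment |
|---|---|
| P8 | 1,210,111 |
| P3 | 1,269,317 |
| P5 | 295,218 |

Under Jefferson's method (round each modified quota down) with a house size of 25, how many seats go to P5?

2

Standard divisor 2774646/25 ≈ 110985.84; standard quotas: P8 10.903, P3 11.437, P5 2.660.
Rounding down gives 10, 11, 2 = 23 seats, so the divisor must be adjusted.
With modified divisor 103300: modified quotas P8 11.715, P3 12.288, P5 2.858.
Rounding down: P8 11, P3 12, P5 2 (total 25).
P5 receives 2.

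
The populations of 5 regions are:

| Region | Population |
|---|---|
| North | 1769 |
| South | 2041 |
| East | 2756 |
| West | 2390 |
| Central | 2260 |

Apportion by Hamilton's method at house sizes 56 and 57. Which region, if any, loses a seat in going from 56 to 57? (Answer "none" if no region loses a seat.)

none

At 56 seats: North 9, South 10, East 14, West 12, Central 11.
At 57 seats: North 9, South 10, East 14, West 12, Central 12.
No region's allocation decreased.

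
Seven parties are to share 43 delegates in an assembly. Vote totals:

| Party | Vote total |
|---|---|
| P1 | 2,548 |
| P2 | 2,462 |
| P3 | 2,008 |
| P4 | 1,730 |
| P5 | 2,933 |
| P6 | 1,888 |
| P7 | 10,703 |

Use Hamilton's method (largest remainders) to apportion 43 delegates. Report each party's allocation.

P1 5; P2 4; P3 4; P4 3; P5 5; P6 3; P7 19

Standard divisor: 24272 ÷ 43 ≈ 564.465.
Standard quotas: P1 4.5140, P2 4.3617, P3 3.5574, P4 3.0648, P5 5.1961, P6 3.3448, P7 18.9613.
Lower quotas: P1 4, P2 4, P3 3, P4 3, P5 5, P6 3, P7 18 (sum 40, leaving 3 seats).
Remainders in descending order: P7 0.9613, P3 0.5574, P1 0.5140, P2 0.3617, P6 0.3448, P5 0.1961, P4 0.0648.
The surplus seats go to P7, P3, P1.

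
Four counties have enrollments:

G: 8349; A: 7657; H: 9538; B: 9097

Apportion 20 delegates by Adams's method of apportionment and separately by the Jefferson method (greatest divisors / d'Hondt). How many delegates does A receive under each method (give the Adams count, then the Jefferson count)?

Adams: G 5, A 5, H 5, B 5.
Jefferson: G 5, A 4, H 6, B 5.
A gets 5 under Adams and 4 under Jefferson.

5 and 4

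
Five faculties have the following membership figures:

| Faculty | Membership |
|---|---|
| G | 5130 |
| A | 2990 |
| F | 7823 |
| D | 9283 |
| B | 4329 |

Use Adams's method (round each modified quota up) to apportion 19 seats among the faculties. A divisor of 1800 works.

G=3; A=2; F=5; D=6; B=3

With modified divisor 1800: modified quotas G 2.850, A 1.661, F 4.346, D 5.157, B 2.405.
Rounding up: G 3, A 2, F 5, D 6, B 3 (total 19).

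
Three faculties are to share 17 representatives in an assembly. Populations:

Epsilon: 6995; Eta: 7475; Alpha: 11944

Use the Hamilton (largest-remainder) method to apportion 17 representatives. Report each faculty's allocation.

Epsilon 4; Eta 5; Alpha 8

The standard divisor is 26414/17 ≈ 1553.765.
Standard quotas: Epsilon 4.5020, Eta 4.8109, Alpha 7.6871.
Lower quotas: Epsilon 4, Eta 4, Alpha 7 (sum 15, leaving 2 seats).
Remainders in descending order: Eta 0.8109, Alpha 0.6871, Epsilon 0.5020.
Largest remainders: Eta, Alpha receive the extra seats.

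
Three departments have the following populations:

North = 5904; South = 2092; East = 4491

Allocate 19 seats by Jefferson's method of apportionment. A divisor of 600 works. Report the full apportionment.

North: 9, South: 3, East: 7

With modified divisor 600: modified quotas North 9.840, South 3.487, East 7.485.
Rounding down: North 9, South 3, East 7 (total 19).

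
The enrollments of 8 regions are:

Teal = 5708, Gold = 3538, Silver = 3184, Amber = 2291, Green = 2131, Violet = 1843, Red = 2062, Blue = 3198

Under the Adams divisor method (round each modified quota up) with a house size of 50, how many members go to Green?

Standard divisor 23955/50 ≈ 479.1; standard quotas: Teal 11.914, Gold 7.385, Silver 6.646, Amber 4.782, Green 4.448, Violet 3.847, Red 4.304, Blue 6.675.
Rounding up gives 12, 8, 7, 5, 5, 4, 5, 7 = 53 seats, so the divisor must be adjusted.
With modified divisor 520: modified quotas Teal 10.977, Gold 6.804, Silver 6.123, Amber 4.406, Green 4.098, Violet 3.544, Red 3.965, Blue 6.150.
Rounding up: Teal 11, Gold 7, Silver 7, Amber 5, Green 5, Violet 4, Red 4, Blue 7 (total 50).
Green receives 5.

5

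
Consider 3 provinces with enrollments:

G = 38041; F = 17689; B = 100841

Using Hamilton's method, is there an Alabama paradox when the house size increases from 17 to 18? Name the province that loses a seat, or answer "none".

none

At 17 seats: G 4, F 2, B 11.
At 18 seats: G 4, F 2, B 12.
No province's allocation decreased.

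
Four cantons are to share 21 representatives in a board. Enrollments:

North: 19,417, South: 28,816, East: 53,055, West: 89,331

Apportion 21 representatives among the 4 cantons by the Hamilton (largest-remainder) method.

North 2; South 3; East 6; West 10

Total 190619; standard divisor 190619/21 ≈ 9077.095.
Standard quotas: North 2.1391, South 3.1746, East 5.8449, West 9.8414.
Lower quotas: North 2, South 3, East 5, West 9 (sum 19, leaving 2 seats).
Remainders in descending order: East 0.8449, West 0.8414, South 0.1746, North 0.1391.
The surplus seats go to East, West.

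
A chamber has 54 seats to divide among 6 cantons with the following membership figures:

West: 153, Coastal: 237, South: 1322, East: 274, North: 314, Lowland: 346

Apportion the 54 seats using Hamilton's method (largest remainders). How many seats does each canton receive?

Total 2646; standard divisor 2646/54 = 49.
Standard quotas: West 3.122, Coastal 4.837, South 26.980, East 5.592, North 6.408, Lowland 7.061.
Lower quotas: West 3, Coastal 4, South 26, East 5, North 6, Lowland 7 (sum 51, leaving 3 seats).
Remainders in descending order: South 0.980, Coastal 0.837, East 0.592, North 0.408, West 0.122, Lowland 0.061.
Largest remainders: South, Coastal, East receive the extra seats.

West 3, Coastal 5, South 27, East 6, North 6, Lowland 7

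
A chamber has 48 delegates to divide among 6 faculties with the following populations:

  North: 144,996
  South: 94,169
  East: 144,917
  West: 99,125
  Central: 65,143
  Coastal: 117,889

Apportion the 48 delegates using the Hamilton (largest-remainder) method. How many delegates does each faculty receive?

North 10, South 7, East 10, West 7, Central 5, Coastal 9

The standard divisor is 666239/48 ≈ 13879.979.
Standard quotas: North 10.4464, South 6.7845, East 10.4407, West 7.1416, Central 4.6933, Coastal 8.4935.
Lower quotas: North 10, South 6, East 10, West 7, Central 4, Coastal 8 (sum 45, leaving 3 seats).
Remainders in descending order: South 0.7845, Central 0.6933, Coastal 0.4935, North 0.4464, East 0.4407, West 0.1416.
The surplus seats go to South, Central, Coastal.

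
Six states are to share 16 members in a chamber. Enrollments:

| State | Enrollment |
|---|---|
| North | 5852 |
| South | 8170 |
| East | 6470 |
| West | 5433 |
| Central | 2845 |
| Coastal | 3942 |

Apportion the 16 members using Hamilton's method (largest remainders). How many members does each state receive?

North: 3; South: 4; East: 3; West: 3; Central: 1; Coastal: 2

The standard divisor is 32712/16 ≈ 2044.5.
Standard quotas: North 2.8623, South 3.9961, East 3.1646, West 2.6574, Central 1.3915, Coastal 1.9281.
Lower quotas: North 2, South 3, East 3, West 2, Central 1, Coastal 1 (sum 12, leaving 4 seats).
Remainders in descending order: South 0.9961, Coastal 0.9281, North 0.8623, West 0.6574, Central 0.3915, East 0.1646.
Largest remainders: South, Coastal, North, West receive the extra seats.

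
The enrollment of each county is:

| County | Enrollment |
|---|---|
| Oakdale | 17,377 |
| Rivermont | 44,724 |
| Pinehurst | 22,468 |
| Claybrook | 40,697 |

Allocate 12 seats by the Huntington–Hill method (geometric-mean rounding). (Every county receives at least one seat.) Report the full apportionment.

Oakdale: 2; Rivermont: 4; Pinehurst: 2; Claybrook: 4

With divisor 10874: modified quotas Oakdale 1.598, Rivermont 4.113, Pinehurst 2.066, Claybrook 3.743.
Geometric-mean thresholds: Oakdale √(1·2)=1.414, Rivermont √(4·5)=4.472, Pinehurst √(2·3)=2.449, Claybrook √(3·4)=3.464.
Each quota rounded against its threshold gives Oakdale 2, Rivermont 4, Pinehurst 2, Claybrook 4 (total 12).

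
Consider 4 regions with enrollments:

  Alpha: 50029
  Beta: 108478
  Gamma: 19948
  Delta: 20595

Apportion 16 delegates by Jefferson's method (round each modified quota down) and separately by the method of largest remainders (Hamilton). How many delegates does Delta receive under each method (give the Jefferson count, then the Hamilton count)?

Jefferson: Alpha 4, Beta 10, Gamma 1, Delta 1.
Hamilton: Alpha 4, Beta 9, Gamma 1, Delta 2.
Delta gets 1 under Jefferson and 2 under Hamilton.

1 and 2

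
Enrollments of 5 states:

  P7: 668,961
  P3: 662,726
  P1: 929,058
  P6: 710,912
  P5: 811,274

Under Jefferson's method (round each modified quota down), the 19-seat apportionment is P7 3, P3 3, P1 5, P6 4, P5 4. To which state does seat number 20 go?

P7

Priority for the next seat is population ÷ (current seats + 1).
Priorities: P7 167240.250, P3 165681.500, P1 154843.000, P6 142182.400, P5 162254.800.
Highest priority: P7.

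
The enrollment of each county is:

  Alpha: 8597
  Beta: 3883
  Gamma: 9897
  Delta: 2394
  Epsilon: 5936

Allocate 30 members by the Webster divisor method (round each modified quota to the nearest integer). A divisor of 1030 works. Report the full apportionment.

With modified divisor 1030: modified quotas Alpha 8.347, Beta 3.770, Gamma 9.609, Delta 2.324, Epsilon 5.763.
Rounding to the nearest integer: Alpha 8, Beta 4, Gamma 10, Delta 2, Epsilon 6 (total 30).

Alpha 8; Beta 4; Gamma 10; Delta 2; Epsilon 6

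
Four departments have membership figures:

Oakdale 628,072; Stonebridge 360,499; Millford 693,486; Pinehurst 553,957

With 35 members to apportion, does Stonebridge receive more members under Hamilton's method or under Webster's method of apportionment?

Hamilton: Oakdale 10, Stonebridge 5, Millford 11, Pinehurst 9.
Webster: Oakdale 10, Stonebridge 6, Millford 11, Pinehurst 8.
Stonebridge gets 5 under Hamilton and 6 under Webster.

Webster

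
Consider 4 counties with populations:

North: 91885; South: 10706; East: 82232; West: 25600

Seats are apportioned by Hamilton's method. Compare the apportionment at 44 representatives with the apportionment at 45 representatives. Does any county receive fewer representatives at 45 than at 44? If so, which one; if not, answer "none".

West

At 44 seats: North 19, South 2, East 17, West 6.
At 45 seats: North 20, South 2, East 18, West 5.
West drops from 6 to 5.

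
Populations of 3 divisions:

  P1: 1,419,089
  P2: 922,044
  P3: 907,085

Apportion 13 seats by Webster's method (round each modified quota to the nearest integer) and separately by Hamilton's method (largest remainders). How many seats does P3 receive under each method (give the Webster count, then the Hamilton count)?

4 and 3

Webster: P1 5, P2 4, P3 4.
Hamilton: P1 6, P2 4, P3 3.
P3 gets 4 under Webster and 3 under Hamilton.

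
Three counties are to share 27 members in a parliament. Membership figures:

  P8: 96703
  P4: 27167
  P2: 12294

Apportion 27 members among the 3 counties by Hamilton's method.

P8: 19, P4: 5, P2: 3

Standard divisor: 136164 ÷ 27 ≈ 5043.111.
Standard quotas: P8 19.1753, P4 5.3870, P2 2.4378.
Lower quotas: P8 19, P4 5, P2 2 (sum 26, leaving 1 seat).
Remainders in descending order: P2 0.4378, P4 0.3870, P8 0.1753.
The surplus seat goes to P2.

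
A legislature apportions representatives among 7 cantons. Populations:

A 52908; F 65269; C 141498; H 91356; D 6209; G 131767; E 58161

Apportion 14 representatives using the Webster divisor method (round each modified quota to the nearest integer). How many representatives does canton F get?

Standard divisor 547168/14 ≈ 39083.429; standard quotas: A 1.354, F 1.670, C 3.620, H 2.337, D 0.159, G 3.371, E 1.488.
Rounding to the nearest integer gives 1, 2, 4, 2, 0, 3, 1 = 13 seats, so the divisor must be adjusted.
With modified divisor 38200: modified quotas A 1.385, F 1.709, C 3.704, H 2.392, D 0.163, G 3.449, E 1.523.
Rounding to the nearest integer: A 1, F 2, C 4, H 2, D 0, G 3, E 2 (total 14).
F receives 2.

2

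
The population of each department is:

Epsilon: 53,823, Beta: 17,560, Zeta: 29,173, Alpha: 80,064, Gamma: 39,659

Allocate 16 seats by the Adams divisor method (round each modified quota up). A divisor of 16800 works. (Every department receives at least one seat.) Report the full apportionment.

Epsilon=4, Beta=2, Zeta=2, Alpha=5, Gamma=3

With modified divisor 16800: modified quotas Epsilon 3.204, Beta 1.045, Zeta 1.736, Alpha 4.766, Gamma 2.361.
Rounding up: Epsilon 4, Beta 2, Zeta 2, Alpha 5, Gamma 3 (total 16).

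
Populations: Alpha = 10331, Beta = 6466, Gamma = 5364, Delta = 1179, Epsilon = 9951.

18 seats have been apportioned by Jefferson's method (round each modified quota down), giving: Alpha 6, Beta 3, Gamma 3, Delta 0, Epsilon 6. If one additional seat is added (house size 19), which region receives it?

Priority for the next seat is population ÷ (current seats + 1).
Priorities: Alpha 1475.857, Beta 1616.500, Gamma 1341.000, Delta 1179.000, Epsilon 1421.571.
Highest priority: Beta.

Beta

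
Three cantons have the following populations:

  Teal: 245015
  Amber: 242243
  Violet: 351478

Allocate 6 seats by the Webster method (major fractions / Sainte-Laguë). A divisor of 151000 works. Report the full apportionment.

Teal=2, Amber=2, Violet=2

With modified divisor 151000: modified quotas Teal 1.623, Amber 1.604, Violet 2.328.
Rounding to the nearest integer: Teal 2, Amber 2, Violet 2 (total 6).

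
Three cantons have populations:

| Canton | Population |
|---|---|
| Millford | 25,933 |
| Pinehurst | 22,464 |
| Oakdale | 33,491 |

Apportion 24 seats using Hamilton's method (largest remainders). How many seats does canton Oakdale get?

The standard divisor is 81888/24 = 3412.
Standard quotas: Millford 7.6005, Pinehurst 6.5838, Oakdale 9.8157.
Lower quotas: Millford 7, Pinehurst 6, Oakdale 9 (sum 22, leaving 2 seats).
Remainders in descending order: Oakdale 0.8157, Millford 0.6005, Pinehurst 0.5838.
The surplus seats go to Oakdale, Millford.
Oakdale receives 10.

10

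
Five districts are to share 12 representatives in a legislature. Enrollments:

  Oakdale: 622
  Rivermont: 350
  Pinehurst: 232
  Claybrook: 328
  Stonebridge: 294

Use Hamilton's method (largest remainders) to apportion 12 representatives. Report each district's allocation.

Oakdale=4, Rivermont=2, Pinehurst=2, Claybrook=2, Stonebridge=2

The standard divisor is 1826/12 ≈ 152.167.
Standard quotas: Oakdale 4.088, Rivermont 2.300, Pinehurst 1.525, Claybrook 2.156, Stonebridge 1.932.
Lower quotas: Oakdale 4, Rivermont 2, Pinehurst 1, Claybrook 2, Stonebridge 1 (sum 10, leaving 2 seats).
Remainders in descending order: Stonebridge 0.932, Pinehurst 0.525, Rivermont 0.300, Claybrook 0.156, Oakdale 0.088.
Largest remainders: Stonebridge, Pinehurst receive the extra seats.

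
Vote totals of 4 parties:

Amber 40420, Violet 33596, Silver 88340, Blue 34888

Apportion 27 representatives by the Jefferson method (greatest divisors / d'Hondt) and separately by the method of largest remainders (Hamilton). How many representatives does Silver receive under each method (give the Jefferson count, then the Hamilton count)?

Jefferson: Amber 5, Violet 4, Silver 13, Blue 5.
Hamilton: Amber 5, Violet 5, Silver 12, Blue 5.
Silver gets 13 under Jefferson and 12 under Hamilton.

13 and 12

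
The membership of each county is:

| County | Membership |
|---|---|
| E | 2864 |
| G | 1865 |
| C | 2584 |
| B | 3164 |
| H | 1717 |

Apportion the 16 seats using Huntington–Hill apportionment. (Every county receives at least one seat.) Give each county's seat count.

With divisor 754: modified quotas E 3.798, G 2.473, C 3.427, B 4.196, H 2.277.
Geometric-mean thresholds: E √(3·4)=3.464, G √(2·3)=2.449, C √(3·4)=3.464, B √(4·5)=4.472, H √(2·3)=2.449.
Each quota rounded against its threshold gives E 4, G 3, C 3, B 4, H 2 (total 16).

E=4, G=3, C=3, B=4, H=2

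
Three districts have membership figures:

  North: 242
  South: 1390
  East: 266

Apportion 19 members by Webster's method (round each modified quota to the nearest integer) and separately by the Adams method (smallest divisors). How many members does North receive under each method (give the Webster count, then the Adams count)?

Webster: North 2, South 14, East 3.
Adams: North 3, South 13, East 3.
North gets 2 under Webster and 3 under Adams.

2 and 3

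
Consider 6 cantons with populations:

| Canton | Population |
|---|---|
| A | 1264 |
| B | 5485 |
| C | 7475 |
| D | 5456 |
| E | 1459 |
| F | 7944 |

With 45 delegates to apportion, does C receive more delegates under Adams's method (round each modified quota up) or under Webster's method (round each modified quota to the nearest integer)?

Adams: A 2, B 9, C 11, D 8, E 3, F 12.
Webster: A 2, B 9, C 12, D 8, E 2, F 12.
C gets 11 under Adams and 12 under Webster.

Webster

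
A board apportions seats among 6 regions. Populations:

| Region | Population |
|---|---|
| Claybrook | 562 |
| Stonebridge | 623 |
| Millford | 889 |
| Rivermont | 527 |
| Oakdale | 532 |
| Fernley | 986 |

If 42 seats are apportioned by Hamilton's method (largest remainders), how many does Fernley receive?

10

The standard divisor is 4119/42 ≈ 98.071.
Standard quotas: Claybrook 5.731, Stonebridge 6.353, Millford 9.065, Rivermont 5.374, Oakdale 5.425, Fernley 10.054.
Lower quotas: Claybrook 5, Stonebridge 6, Millford 9, Rivermont 5, Oakdale 5, Fernley 10 (sum 40, leaving 2 seats).
Remainders in descending order: Claybrook 0.731, Oakdale 0.425, Rivermont 0.374, Stonebridge 0.353, Millford 0.065, Fernley 0.054.
The surplus seats go to Claybrook, Oakdale.
Fernley receives 10.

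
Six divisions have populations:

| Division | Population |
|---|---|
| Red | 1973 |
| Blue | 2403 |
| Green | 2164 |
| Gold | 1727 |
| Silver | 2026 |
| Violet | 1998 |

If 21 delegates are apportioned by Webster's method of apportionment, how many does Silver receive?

Standard divisor 12291/21 ≈ 585.286; standard quotas: Red 3.371, Blue 4.106, Green 3.697, Gold 2.951, Silver 3.462, Violet 3.414.
Rounding to the nearest integer gives 3, 4, 4, 3, 3, 3 = 20 seats, so the divisor must be adjusted.
With modified divisor 575: modified quotas Red 3.431, Blue 4.179, Green 3.763, Gold 3.003, Silver 3.523, Violet 3.475.
Rounding to the nearest integer: Red 3, Blue 4, Green 4, Gold 3, Silver 4, Violet 3 (total 21).
Silver receives 4.

4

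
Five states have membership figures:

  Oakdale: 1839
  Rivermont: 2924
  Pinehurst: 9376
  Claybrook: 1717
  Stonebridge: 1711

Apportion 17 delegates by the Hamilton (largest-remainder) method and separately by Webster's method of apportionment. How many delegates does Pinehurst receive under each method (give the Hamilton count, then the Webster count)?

9 and 8

Hamilton: Oakdale 2, Rivermont 3, Pinehurst 9, Claybrook 2, Stonebridge 1.
Webster: Oakdale 2, Rivermont 3, Pinehurst 8, Claybrook 2, Stonebridge 2.
Pinehurst gets 9 under Hamilton and 8 under Webster.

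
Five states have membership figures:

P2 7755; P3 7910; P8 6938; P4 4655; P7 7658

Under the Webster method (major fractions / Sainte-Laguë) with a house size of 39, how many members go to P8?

8

Standard divisor 34916/39 ≈ 895.282; standard quotas: P2 8.662, P3 8.835, P8 7.750, P4 5.199, P7 8.554.
Rounding to the nearest integer gives 9, 9, 8, 5, 9 = 40 seats, so the divisor must be adjusted.
With modified divisor 910: modified quotas P2 8.522, P3 8.692, P8 7.624, P4 5.115, P7 8.415.
Rounding to the nearest integer: P2 9, P3 9, P8 8, P4 5, P7 8 (total 39).
P8 receives 8.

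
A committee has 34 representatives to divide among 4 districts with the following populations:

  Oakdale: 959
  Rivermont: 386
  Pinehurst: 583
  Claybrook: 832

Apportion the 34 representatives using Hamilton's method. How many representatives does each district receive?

Oakdale=12, Rivermont=5, Pinehurst=7, Claybrook=10

Standard divisor: 2760 ÷ 34 ≈ 81.176.
Standard quotas: Oakdale 11.814, Rivermont 4.755, Pinehurst 7.182, Claybrook 10.249.
Lower quotas: Oakdale 11, Rivermont 4, Pinehurst 7, Claybrook 10 (sum 32, leaving 2 seats).
Remainders in descending order: Oakdale 0.814, Rivermont 0.755, Claybrook 0.249, Pinehurst 0.182.
The surplus seats go to Oakdale, Rivermont.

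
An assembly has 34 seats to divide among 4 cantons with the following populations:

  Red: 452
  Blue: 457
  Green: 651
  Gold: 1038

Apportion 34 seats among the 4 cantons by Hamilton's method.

The standard divisor is 2598/34 ≈ 76.412.
Standard quotas: Red 5.915, Blue 5.981, Green 8.520, Gold 13.584.
Lower quotas: Red 5, Blue 5, Green 8, Gold 13 (sum 31, leaving 3 seats).
Remainders in descending order: Blue 0.981, Red 0.915, Gold 0.584, Green 0.520.
The surplus seats go to Blue, Red, Gold.

Red 6; Blue 6; Green 8; Gold 14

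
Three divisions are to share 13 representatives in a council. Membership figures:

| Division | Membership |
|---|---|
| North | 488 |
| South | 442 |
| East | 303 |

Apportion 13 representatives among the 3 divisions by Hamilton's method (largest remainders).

Total 1233; standard divisor 1233/13 ≈ 94.846.
Standard quotas: North 5.145, South 4.660, East 3.195.
Lower quotas: North 5, South 4, East 3 (sum 12, leaving 1 seat).
Remainders in descending order: South 0.660, East 0.195, North 0.145.
The surplus seat goes to South.

North 5, South 5, East 3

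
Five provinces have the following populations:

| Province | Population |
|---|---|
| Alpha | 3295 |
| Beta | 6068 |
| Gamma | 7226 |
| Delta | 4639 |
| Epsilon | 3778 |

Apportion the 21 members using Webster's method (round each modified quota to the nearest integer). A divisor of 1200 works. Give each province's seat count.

Alpha: 3, Beta: 5, Gamma: 6, Delta: 4, Epsilon: 3

With modified divisor 1200: modified quotas Alpha 2.746, Beta 5.057, Gamma 6.022, Delta 3.866, Epsilon 3.148.
Rounding to the nearest integer: Alpha 3, Beta 5, Gamma 6, Delta 4, Epsilon 3 (total 21).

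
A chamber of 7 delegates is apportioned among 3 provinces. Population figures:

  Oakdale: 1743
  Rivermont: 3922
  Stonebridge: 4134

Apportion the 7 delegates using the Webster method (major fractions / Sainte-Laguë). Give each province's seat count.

Standard divisor 9799/7 ≈ 1399.857; standard quotas: Oakdale 1.245, Rivermont 2.802, Stonebridge 2.953.
Rounding to the nearest integer gives Oakdale 1, Rivermont 3, Stonebridge 3 — total 7, matching the house size, so no adjustment is needed.

Oakdale: 1, Rivermont: 3, Stonebridge: 3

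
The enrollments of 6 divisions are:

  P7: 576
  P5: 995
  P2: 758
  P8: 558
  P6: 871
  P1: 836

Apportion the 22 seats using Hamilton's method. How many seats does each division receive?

P7 3, P5 5, P2 3, P8 3, P6 4, P1 4

The standard divisor is 4594/22 ≈ 208.818.
Standard quotas: P7 2.758, P5 4.765, P2 3.630, P8 2.672, P6 4.171, P1 4.003.
Lower quotas: P7 2, P5 4, P2 3, P8 2, P6 4, P1 4 (sum 19, leaving 3 seats).
Remainders in descending order: P5 0.765, P7 0.758, P8 0.672, P2 0.630, P6 0.171, P1 0.003.
Largest remainders: P5, P7, P8 receive the extra seats.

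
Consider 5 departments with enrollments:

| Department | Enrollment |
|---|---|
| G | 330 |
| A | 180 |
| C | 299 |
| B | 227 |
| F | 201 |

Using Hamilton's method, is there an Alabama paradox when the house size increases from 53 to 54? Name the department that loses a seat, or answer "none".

none

At 53 seats: G 14, A 8, C 13, B 10, F 8.
At 54 seats: G 14, A 8, C 13, B 10, F 9.
No department's allocation decreased.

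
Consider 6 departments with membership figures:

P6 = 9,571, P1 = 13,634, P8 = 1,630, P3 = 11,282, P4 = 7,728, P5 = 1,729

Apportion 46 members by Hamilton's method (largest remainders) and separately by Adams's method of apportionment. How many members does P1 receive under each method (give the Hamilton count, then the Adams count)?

Hamilton: P6 10, P1 14, P8 1, P3 11, P4 8, P5 2.
Adams: P6 10, P1 13, P8 2, P3 11, P4 8, P5 2.
P1 gets 14 under Hamilton and 13 under Adams.

14 and 13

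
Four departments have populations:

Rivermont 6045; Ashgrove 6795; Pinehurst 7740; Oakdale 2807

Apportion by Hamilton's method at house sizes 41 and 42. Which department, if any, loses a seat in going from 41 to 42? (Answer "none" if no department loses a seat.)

At 41 seats: Rivermont 11, Ashgrove 12, Pinehurst 13, Oakdale 5.
At 42 seats: Rivermont 11, Ashgrove 12, Pinehurst 14, Oakdale 5.
No department's allocation decreased.

none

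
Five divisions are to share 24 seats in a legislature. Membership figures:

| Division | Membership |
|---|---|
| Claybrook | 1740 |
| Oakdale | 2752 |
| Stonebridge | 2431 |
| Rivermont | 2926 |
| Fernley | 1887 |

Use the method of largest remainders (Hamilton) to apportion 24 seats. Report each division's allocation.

Total 11736; standard divisor 11736/24 = 489.
Standard quotas: Claybrook 3.558, Oakdale 5.628, Stonebridge 4.971, Rivermont 5.984, Fernley 3.859.
Lower quotas: Claybrook 3, Oakdale 5, Stonebridge 4, Rivermont 5, Fernley 3 (sum 20, leaving 4 seats).
Remainders in descending order: Rivermont 0.984, Stonebridge 0.971, Fernley 0.859, Oakdale 0.628, Claybrook 0.558.
The surplus seats go to Rivermont, Stonebridge, Fernley, Oakdale.

Claybrook: 3, Oakdale: 6, Stonebridge: 5, Rivermont: 6, Fernley: 4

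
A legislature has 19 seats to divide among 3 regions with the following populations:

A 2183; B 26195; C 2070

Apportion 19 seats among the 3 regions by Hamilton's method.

A 2, B 16, C 1

Total 30448; standard divisor 30448/19 ≈ 1602.526.
Standard quotas: A 1.3622, B 16.3461, C 1.2917.
Lower quotas: A 1, B 16, C 1 (sum 18, leaving 1 seat).
Remainders in descending order: A 0.3622, B 0.3461, C 0.2917.
Largest remainder: A receives the extra seat.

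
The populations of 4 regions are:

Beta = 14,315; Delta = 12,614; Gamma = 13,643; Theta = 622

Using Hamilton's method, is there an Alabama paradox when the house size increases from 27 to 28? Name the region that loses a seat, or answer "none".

Theta

At 27 seats: Beta 9, Delta 8, Gamma 9, Theta 1.
At 28 seats: Beta 10, Delta 9, Gamma 9, Theta 0.
Theta drops from 1 to 0.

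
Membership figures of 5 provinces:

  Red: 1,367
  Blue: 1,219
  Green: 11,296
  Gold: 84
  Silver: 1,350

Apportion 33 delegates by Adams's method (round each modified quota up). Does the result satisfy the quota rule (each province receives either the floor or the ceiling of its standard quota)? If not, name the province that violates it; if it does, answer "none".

Standard quotas: Red 2.945, Blue 2.626, Green 24.338, Gold 0.181, Silver 2.909.
Adams allocation: Red 3, Blue 3, Green 23, Gold 1, Silver 3.
Green has quota 24.338 (lower 24, upper 25) but receives 23 — outside the quota interval.

Green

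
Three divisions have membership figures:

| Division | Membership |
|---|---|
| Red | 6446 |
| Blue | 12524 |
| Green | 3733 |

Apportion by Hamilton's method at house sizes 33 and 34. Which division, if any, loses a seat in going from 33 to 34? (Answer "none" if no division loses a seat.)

Green

At 33 seats: Red 9, Blue 18, Green 6.
At 34 seats: Red 10, Blue 19, Green 5.
Green drops from 6 to 5.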